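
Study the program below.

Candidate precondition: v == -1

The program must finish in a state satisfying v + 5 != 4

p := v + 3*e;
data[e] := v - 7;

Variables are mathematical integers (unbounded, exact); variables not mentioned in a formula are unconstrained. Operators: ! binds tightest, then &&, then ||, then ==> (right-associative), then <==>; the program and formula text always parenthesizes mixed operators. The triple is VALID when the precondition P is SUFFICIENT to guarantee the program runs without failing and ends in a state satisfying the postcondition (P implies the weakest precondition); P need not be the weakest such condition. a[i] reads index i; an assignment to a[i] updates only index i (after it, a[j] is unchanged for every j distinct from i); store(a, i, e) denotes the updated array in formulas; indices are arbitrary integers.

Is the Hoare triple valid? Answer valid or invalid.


Working backward. After the program, the postcondition v + 5 != 4 must hold; in canonical form it is v != -1.
Before data[e] := v - 7: v != -1
Before p := v + 3*e: v != -1
The weakest precondition is v != -1.
Check whether v == -1 implies it.
Countermodel: at the initial state v = -1, the precondition holds but the weakest precondition fails.
Answer: invalid


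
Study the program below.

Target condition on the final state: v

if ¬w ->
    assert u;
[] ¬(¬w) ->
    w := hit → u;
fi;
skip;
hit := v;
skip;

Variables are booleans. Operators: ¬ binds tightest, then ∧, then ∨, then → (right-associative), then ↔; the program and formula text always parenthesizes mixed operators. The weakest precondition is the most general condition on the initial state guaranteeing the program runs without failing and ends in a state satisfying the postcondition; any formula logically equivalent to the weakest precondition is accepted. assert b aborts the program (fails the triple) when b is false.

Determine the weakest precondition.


Working backward. After the program, v must hold.
Before skip: v
Before hit := v: v
Before skip: v
Then branch requires u ∧ v; else branch requires v.
Before the if: ((¬w) → (u ∧ v)) ∧ (w → v)
Answer: WP = ((¬w) → (u ∧ v)) ∧ (w → v)


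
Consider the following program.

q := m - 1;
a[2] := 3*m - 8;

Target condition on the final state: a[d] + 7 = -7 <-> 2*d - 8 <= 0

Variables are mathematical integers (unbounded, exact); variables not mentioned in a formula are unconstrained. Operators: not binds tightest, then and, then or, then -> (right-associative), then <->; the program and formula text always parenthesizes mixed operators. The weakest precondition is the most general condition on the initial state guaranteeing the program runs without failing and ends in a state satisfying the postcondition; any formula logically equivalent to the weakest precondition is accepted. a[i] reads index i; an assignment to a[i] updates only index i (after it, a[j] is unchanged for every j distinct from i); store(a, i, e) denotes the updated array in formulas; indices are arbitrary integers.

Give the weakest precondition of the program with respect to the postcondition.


Working backward. After the program, the postcondition a[d] + 7 = -7 <-> 2*d - 8 <= 0 must hold; in canonical form it is a[d] = -14 <-> 2*d <= 8.
Before a[2] := 3*m - 8: store(a, 2, 3*m - 8)[d] = -14 <-> 2*d <= 8
Before q := m - 1: store(a, 2, 3*m - 8)[d] = -14 <-> 2*d <= 8
Answer: WP = store(a, 2, 3*m - 8)[d] = -14 <-> 2*d <= 8


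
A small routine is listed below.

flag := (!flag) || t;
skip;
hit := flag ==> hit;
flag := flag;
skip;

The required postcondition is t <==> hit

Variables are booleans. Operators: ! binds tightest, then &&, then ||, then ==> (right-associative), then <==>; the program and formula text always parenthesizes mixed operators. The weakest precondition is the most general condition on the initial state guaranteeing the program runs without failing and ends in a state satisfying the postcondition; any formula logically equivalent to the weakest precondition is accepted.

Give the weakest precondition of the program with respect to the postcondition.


Working backward. After the program, t <==> hit must hold.
Before skip: t <==> hit
Before flag := flag: t <==> hit
Before hit := flag ==> hit: t <==> (flag ==> hit)
Before skip: t <==> (flag ==> hit)
Before flag := (!flag) || t: t <==> (((!flag) || t) ==> hit)
Answer: WP = t <==> (((!flag) || t) ==> hit)


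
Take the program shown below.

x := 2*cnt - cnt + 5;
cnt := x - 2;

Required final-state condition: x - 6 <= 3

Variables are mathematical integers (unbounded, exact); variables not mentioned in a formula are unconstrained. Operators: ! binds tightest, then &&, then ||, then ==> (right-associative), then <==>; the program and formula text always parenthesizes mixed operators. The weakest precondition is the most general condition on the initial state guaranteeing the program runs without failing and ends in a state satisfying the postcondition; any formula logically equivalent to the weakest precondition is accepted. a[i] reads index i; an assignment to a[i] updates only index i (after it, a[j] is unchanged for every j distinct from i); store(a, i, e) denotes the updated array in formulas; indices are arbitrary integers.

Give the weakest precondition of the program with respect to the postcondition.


Working backward. After the program, the postcondition x - 6 <= 3 must hold; in canonical form it is x <= 9.
Before cnt := x - 2: x <= 9
Before x := 2*cnt - cnt + 5: cnt <= 4
Answer: WP = cnt <= 4


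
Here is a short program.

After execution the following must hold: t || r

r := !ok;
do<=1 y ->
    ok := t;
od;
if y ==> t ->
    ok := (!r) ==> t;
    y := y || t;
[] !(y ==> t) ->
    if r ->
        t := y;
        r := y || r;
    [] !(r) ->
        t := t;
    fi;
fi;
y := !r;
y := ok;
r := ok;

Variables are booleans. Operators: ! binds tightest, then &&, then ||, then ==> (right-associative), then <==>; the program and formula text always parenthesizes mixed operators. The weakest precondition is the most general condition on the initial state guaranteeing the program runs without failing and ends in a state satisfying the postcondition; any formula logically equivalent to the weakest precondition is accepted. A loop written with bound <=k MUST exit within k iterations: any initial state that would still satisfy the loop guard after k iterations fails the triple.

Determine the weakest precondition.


Working backward. After the program, t || r must hold.
Before r := ok: t || ok
Before y := ok: t || ok
Before y := !r: t || ok
Then branch requires t || ((!r) ==> t); else branch requires (r ==> (y || ok)) && ((!r) ==> (t || ok)).
Before the if: ((y ==> t) ==> (t || ((!r) ==> t))) && ((!(y ==> t)) ==> ((r ==> (y || ok)) && ((!r) ==> (t || ok))))
Before the loop (bound <=1), unroll the exhaustion recursion (WP_0 = exit-now case; WP_j = one more guarded iteration, up to j = 1):
  WP_0: (!y) && ((y ==> t) ==> (t || ((!r) ==> t))) && ((!(y ==> t)) ==> ((r ==> (y || ok)) && ((!r) ==> (t || ok))))
  WP_1: (y ==> ((!y) && ((y ==> t) ==> (t || ((!r) ==> t))) && ((!(y ==> t)) ==> ((r ==> (y || t)) && ((!r) ==> t))))) && ((!y) ==> (((y ==> t) ==> (t || ((!r) ==> t))) && ((!(y ==> t)) ==> ((r ==> (y || ok)) && ((!r) ==> (t || ok))))))
So before the loop: (y ==> ((!y) && ((y ==> t) ==> (t || ((!r) ==> t))) && ((!(y ==> t)) ==> ((r ==> (y || t)) && ((!r) ==> t))))) && ((!y) ==> (((y ==> t) ==> (t || ((!r) ==> t))) && ((!(y ==> t)) ==> ((r ==> (y || ok)) && ((!r) ==> (t || ok))))))
Before r := !ok: (y ==> ((!y) && ((y ==> t) ==> (t || (ok ==> t))) && ((!(y ==> t)) ==> (((!ok) ==> (y || t)) && (ok ==> t))))) && ((!y) ==> (((y ==> t) ==> (t || (ok ==> t))) && ((!(y ==> t)) ==> (((!ok) ==> (y || ok)) && (ok ==> (t || ok))))))
Answer: WP = (y ==> ((!y) && ((y ==> t) ==> (t || (ok ==> t))) && ((!(y ==> t)) ==> (((!ok) ==> (y || t)) && (ok ==> t))))) && ((!y) ==> (((y ==> t) ==> (t || (ok ==> t))) && ((!(y ==> t)) ==> (((!ok) ==> (y || ok)) && (ok ==> (t || ok))))))


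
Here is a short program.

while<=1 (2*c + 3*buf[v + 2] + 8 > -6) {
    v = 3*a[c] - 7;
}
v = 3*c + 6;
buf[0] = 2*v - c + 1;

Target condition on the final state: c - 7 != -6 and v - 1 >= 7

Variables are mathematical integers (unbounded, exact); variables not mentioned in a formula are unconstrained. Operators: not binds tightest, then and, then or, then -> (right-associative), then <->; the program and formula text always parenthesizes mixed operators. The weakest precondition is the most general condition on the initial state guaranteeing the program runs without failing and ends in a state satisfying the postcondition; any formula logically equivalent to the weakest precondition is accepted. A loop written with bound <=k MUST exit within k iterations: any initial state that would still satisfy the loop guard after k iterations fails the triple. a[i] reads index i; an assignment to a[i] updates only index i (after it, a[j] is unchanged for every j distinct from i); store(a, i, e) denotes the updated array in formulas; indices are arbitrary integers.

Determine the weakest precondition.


Working backward. After the program, the postcondition c - 7 != -6 and v - 1 >= 7 must hold; in canonical form it is c != 1 and v >= 8.
Before buf[0] := 2*v - c + 1: c != 1 and v >= 8
Before v := 3*c + 6: c != 1 and 3*c >= 2
Before the loop (bound <=1), unroll the exhaustion recursion (WP_0 = exit-now case; WP_j = one more guarded iteration, up to j = 1):
  WP_0: (not (3*buf[v + 2] + 2*c > -14)) and c != 1 and 3*c >= 2
  WP_1: (3*buf[v + 2] + 2*c > -14 -> ((not (3*buf[3*a[c] - 5] + 2*c > -14)) and c != 1 and 3*c >= 2)) and ((not (3*buf[v + 2] + 2*c > -14)) -> (c != 1 and 3*c >= 2))
So before the loop: (3*buf[v + 2] + 2*c > -14 -> ((not (3*buf[3*a[c] - 5] + 2*c > -14)) and c != 1 and 3*c >= 2)) and ((not (3*buf[v + 2] + 2*c > -14)) -> (c != 1 and 3*c >= 2))
Answer: WP = (3*buf[v + 2] + 2*c > -14 -> ((not (3*buf[3*a[c] - 5] + 2*c > -14)) and c != 1 and 3*c >= 2)) and ((not (3*buf[v + 2] + 2*c > -14)) -> (c != 1 and 3*c >= 2))


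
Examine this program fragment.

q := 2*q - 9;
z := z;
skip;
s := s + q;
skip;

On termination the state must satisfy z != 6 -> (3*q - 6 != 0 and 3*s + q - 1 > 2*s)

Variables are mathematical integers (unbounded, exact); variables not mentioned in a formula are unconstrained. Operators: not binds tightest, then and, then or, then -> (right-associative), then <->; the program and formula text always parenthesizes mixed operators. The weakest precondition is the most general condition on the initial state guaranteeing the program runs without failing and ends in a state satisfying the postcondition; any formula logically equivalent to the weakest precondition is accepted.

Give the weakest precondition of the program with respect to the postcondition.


Working backward. After the program, the postcondition z != 6 -> (3*q - 6 != 0 and 3*s + q - 1 > 2*s) must hold; in canonical form it is z != 6 -> (3*q != 6 and q + s > 1).
Before skip: z != 6 -> (3*q != 6 and q + s > 1)
Before s := s + q: z != 6 -> (3*q != 6 and 2*q + s > 1)
Before skip: z != 6 -> (3*q != 6 and 2*q + s > 1)
Before z := z: z != 6 -> (3*q != 6 and 2*q + s > 1)
Before q := 2*q - 9: z != 6 -> (6*q != 33 and 4*q + s > 19)
Answer: WP = z != 6 -> (6*q != 33 and 4*q + s > 19)


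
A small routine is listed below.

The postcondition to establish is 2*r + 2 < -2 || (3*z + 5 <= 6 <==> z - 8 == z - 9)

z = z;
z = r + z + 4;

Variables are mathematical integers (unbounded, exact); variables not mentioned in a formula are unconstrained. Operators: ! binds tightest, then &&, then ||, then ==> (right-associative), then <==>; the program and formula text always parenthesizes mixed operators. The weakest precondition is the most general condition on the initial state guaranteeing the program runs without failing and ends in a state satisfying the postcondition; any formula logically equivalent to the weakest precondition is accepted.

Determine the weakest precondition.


Working backward. After the program, the postcondition 2*r + 2 < -2 || (3*z + 5 <= 6 <==> z - 8 == z - 9) must hold; in canonical form it is 2*r < -4 || (!(3*z <= 1)).
Before z := r + z + 4: 2*r < -4 || (!(3*r + 3*z <= -11))
Before z := z: 2*r < -4 || (!(3*r + 3*z <= -11))
Answer: WP = 2*r < -4 || (!(3*r + 3*z <= -11))


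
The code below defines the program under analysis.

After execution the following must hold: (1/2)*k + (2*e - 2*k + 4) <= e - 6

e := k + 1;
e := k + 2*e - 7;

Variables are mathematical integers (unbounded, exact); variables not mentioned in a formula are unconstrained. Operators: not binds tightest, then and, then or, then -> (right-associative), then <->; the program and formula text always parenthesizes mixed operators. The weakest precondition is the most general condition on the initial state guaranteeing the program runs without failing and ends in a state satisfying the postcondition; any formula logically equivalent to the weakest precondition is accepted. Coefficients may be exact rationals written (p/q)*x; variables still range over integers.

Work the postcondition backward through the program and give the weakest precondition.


Working backward. After the program, the postcondition (1/2)*k + (2*e - 2*k + 4) <= e - 6 must hold; in canonical form it is e <= (3/2)*k - 10.
Before e := k + 2*e - 7: 2*e <= (1/2)*k - 3
Before e := k + 1: (3/2)*k <= -5
Answer: WP = (3/2)*k <= -5


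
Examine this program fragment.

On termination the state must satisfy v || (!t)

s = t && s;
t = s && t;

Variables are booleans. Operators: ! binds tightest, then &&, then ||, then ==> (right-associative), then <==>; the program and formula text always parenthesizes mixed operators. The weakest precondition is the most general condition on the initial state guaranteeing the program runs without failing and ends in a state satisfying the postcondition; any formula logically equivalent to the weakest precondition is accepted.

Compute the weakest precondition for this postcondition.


Working backward. After the program, v || (!t) must hold.
Before t := s && t: v || (!(s && t))
Before s := t && s: v || (!(t && s))
Answer: WP = v || (!(t && s))


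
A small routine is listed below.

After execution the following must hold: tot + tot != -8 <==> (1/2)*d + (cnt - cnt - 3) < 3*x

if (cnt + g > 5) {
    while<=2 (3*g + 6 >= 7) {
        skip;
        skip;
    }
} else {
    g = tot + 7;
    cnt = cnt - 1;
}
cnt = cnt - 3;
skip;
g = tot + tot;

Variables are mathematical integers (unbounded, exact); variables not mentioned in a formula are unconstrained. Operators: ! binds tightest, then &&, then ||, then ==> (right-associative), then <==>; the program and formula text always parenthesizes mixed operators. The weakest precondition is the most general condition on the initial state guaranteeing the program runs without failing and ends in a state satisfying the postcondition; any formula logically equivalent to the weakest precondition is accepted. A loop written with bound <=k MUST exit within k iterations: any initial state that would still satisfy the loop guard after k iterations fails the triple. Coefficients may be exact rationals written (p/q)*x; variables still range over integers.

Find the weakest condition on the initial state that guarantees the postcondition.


Working backward. After the program, the postcondition tot + tot != -8 <==> (1/2)*d + (cnt - cnt - 3) < 3*x must hold; in canonical form it is 2*tot != -8 <==> (1/2)*d < 3*x + 3.
Before g := tot + tot: 2*tot != -8 <==> (1/2)*d < 3*x + 3
Before skip: 2*tot != -8 <==> (1/2)*d < 3*x + 3
Before cnt := cnt - 3: 2*tot != -8 <==> (1/2)*d < 3*x + 3
Then branch requires (3*g >= 1 ==> ((3*g >= 1 ==> ((!(3*g >= 1)) && (2*tot != -8 <==> (1/2)*d < 3*x + 3))) && ((!(3*g >= 1)) ==> (2*tot != -8 <==> (1/2)*d < 3*x + 3)))) && ((!(3*g >= 1)) ==> (2*tot != -8 <==> (1/2)*d < 3*x + 3)); else branch requires 2*tot != -8 <==> (1/2)*d < 3*x + 3.
Before the if: (cnt + g > 5 ==> ((3*g >= 1 ==> ((3*g >= 1 ==> ((!(3*g >= 1)) && (2*tot != -8 <==> (1/2)*d < 3*x + 3))) && ((!(3*g >= 1)) ==> (2*tot != -8 <==> (1/2)*d < 3*x + 3)))) && ((!(3*g >= 1)) ==> (2*tot != -8 <==> (1/2)*d < 3*x + 3)))) && ((!(cnt + g > 5)) ==> (2*tot != -8 <==> (1/2)*d < 3*x + 3))
Answer: WP = (cnt + g > 5 ==> ((3*g >= 1 ==> ((3*g >= 1 ==> ((!(3*g >= 1)) && (2*tot != -8 <==> (1/2)*d < 3*x + 3))) && ((!(3*g >= 1)) ==> (2*tot != -8 <==> (1/2)*d < 3*x + 3)))) && ((!(3*g >= 1)) ==> (2*tot != -8 <==> (1/2)*d < 3*x + 3)))) && ((!(cnt + g > 5)) ==> (2*tot != -8 <==> (1/2)*d < 3*x + 3))


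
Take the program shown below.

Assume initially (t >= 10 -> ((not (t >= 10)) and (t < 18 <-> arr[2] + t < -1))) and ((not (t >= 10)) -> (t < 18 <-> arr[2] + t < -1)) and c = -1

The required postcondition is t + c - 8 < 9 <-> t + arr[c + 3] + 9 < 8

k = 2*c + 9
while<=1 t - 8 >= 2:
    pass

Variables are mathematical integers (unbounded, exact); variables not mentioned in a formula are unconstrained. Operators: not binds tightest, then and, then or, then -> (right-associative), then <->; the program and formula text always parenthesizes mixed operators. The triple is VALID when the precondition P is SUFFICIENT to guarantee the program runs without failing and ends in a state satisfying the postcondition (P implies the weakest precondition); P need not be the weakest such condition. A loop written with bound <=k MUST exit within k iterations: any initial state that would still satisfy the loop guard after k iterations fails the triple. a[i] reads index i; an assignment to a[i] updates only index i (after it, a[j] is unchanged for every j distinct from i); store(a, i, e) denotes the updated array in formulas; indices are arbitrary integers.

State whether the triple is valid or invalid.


Working backward. After the program, the postcondition t + c - 8 < 9 <-> t + arr[c + 3] + 9 < 8 must hold; in canonical form it is c + t < 17 <-> arr[c + 3] + t < -1.
Before the loop (bound <=1), unroll the exhaustion recursion (WP_0 = exit-now case; WP_j = one more guarded iteration, up to j = 1):
  WP_0: (not (t >= 10)) and (c + t < 17 <-> arr[c + 3] + t < -1)
  WP_1: (t >= 10 -> ((not (t >= 10)) and (c + t < 17 <-> arr[c + 3] + t < -1))) and ((not (t >= 10)) -> (c + t < 17 <-> arr[c + 3] + t < -1))
So before the loop: (t >= 10 -> ((not (t >= 10)) and (c + t < 17 <-> arr[c + 3] + t < -1))) and ((not (t >= 10)) -> (c + t < 17 <-> arr[c + 3] + t < -1))
Before k := 2*c + 9: (t >= 10 -> ((not (t >= 10)) and (c + t < 17 <-> arr[c + 3] + t < -1))) and ((not (t >= 10)) -> (c + t < 17 <-> arr[c + 3] + t < -1))
The weakest precondition is (t >= 10 -> ((not (t >= 10)) and (c + t < 17 <-> arr[c + 3] + t < -1))) and ((not (t >= 10)) -> (c + t < 17 <-> arr[c + 3] + t < -1)).
Check whether (t >= 10 -> ((not (t >= 10)) and (t < 18 <-> arr[2] + t < -1))) and ((not (t >= 10)) -> (t < 18 <-> arr[2] + t < -1)) and c = -1 implies it.
Every state satisfying the precondition satisfies the weakest precondition: the implication holds.
Answer: valid


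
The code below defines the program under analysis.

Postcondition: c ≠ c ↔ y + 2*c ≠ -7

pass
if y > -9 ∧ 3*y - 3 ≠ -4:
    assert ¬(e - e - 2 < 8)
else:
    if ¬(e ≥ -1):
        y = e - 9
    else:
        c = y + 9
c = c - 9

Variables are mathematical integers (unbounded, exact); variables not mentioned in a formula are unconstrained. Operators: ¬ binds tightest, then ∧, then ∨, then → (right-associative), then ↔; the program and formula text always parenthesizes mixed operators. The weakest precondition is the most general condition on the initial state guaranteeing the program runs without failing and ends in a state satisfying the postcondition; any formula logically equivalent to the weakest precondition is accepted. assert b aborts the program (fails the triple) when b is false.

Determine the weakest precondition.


Working backward. After the program, the postcondition c ≠ c ↔ y + 2*c ≠ -7 must hold; in canonical form it is ¬(2*c + y ≠ -7).
Before c := c - 9: ¬(2*c + y ≠ 11)
Then branch requires false; else branch requires ((¬(e ≥ -1)) → (¬(2*c + e ≠ 20))) ∧ (e ≥ -1 → (¬(3*y ≠ -7))).
Before the if: (¬(y > -9 ∧ 3*y ≠ -1)) ∧ ((¬(y > -9 ∧ 3*y ≠ -1)) → (((¬(e ≥ -1)) → (¬(2*c + e ≠ 20))) ∧ (e ≥ -1 → (¬(3*y ≠ -7)))))
Before skip: (¬(y > -9 ∧ 3*y ≠ -1)) ∧ ((¬(y > -9 ∧ 3*y ≠ -1)) → (((¬(e ≥ -1)) → (¬(2*c + e ≠ 20))) ∧ (e ≥ -1 → (¬(3*y ≠ -7)))))
Answer: WP = (¬(y > -9 ∧ 3*y ≠ -1)) ∧ ((¬(y > -9 ∧ 3*y ≠ -1)) → (((¬(e ≥ -1)) → (¬(2*c + e ≠ 20))) ∧ (e ≥ -1 → (¬(3*y ≠ -7)))))


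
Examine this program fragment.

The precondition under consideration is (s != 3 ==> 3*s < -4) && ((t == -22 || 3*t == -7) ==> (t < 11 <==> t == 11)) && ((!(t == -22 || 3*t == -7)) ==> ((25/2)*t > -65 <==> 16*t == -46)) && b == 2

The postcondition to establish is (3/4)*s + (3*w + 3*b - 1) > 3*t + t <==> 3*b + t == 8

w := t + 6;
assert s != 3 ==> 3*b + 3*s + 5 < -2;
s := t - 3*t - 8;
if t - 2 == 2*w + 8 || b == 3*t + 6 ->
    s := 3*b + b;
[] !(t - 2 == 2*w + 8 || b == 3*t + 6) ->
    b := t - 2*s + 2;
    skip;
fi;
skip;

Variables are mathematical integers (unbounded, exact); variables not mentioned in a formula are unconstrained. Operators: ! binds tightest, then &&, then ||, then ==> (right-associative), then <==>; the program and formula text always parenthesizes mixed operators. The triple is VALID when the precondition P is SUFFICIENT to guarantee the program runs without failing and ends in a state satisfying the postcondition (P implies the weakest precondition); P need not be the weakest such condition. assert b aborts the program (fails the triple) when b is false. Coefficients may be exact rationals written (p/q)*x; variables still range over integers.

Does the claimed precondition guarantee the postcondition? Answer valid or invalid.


Working backward. After the program, the postcondition (3/4)*s + (3*w + 3*b - 1) > 3*t + t <==> 3*b + t == 8 must hold; in canonical form it is 3*b + (3/4)*s + 3*w > 4*t + 1 <==> 3*b + t == 8.
Before skip: 3*b + (3/4)*s + 3*w > 4*t + 1 <==> 3*b + t == 8
Then branch requires 6*b + 3*w > 4*t + 1 <==> 3*b + t == 8; else branch requires 3*w > (21/4)*s + t - 5 <==> 4*t == 6*s + 2.
Before the if: ((t == 2*w + 10 || b == 3*t + 6) ==> (6*b + 3*w > 4*t + 1 <==> 3*b + t == 8)) && ((!(t == 2*w + 10 || b == 3*t + 6)) ==> (3*w > (21/4)*s + t - 5 <==> 4*t == 6*s + 2))
Before s := t - 3*t - 8: ((t == 2*w + 10 || b == 3*t + 6) ==> (6*b + 3*w > 4*t + 1 <==> 3*b + t == 8)) && ((!(t == 2*w + 10 || b == 3*t + 6)) ==> ((19/2)*t + 3*w > -47 <==> 16*t == -46))
Before assert s != 3 ==> 3*b + 3*s + 5 < -2: (s != 3 ==> 3*b + 3*s < -7) && ((t == 2*w + 10 || b == 3*t + 6) ==> (6*b + 3*w > 4*t + 1 <==> 3*b + t == 8)) && ((!(t == 2*w + 10 || b == 3*t + 6)) ==> ((19/2)*t + 3*w > -47 <==> 16*t == -46))
Before w := t + 6: (s != 3 ==> 3*b + 3*s < -7) && ((t == -22 || b == 3*t + 6) ==> (6*b > t - 17 <==> 3*b + t == 8)) && ((!(t == -22 || b == 3*t + 6)) ==> ((25/2)*t > -65 <==> 16*t == -46))
The weakest precondition is (s != 3 ==> 3*b + 3*s < -7) && ((t == -22 || b == 3*t + 6) ==> (6*b > t - 17 <==> 3*b + t == 8)) && ((!(t == -22 || b == 3*t + 6)) ==> ((25/2)*t > -65 <==> 16*t == -46)).
Check whether (s != 3 ==> 3*s < -4) && ((t == -22 || 3*t == -7) ==> (t < 11 <==> t == 11)) && ((!(t == -22 || 3*t == -7)) ==> ((25/2)*t > -65 <==> 16*t == -46)) && b == 2 implies it.
Countermodel: at the initial state b = 2, s = -2, t = -23, the precondition holds but the weakest precondition fails.
Answer: invalid


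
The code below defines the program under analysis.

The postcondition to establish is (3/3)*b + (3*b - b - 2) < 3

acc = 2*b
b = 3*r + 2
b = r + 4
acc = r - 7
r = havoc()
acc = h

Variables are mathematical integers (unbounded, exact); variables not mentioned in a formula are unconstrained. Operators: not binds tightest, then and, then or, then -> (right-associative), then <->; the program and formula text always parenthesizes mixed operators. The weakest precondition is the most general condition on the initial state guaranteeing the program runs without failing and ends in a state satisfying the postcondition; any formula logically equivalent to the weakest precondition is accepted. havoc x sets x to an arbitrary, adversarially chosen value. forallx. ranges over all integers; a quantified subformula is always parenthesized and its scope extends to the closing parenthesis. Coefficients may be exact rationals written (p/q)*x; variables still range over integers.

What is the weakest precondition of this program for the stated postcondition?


Working backward. After the program, the postcondition (3/3)*b + (3*b - b - 2) < 3 must hold; in canonical form it is 3*b < 5.
Before acc := h: 3*b < 5
Before havoc r: 3*b < 5
Before acc := r - 7: 3*b < 5
Before b := r + 4: 3*r < -7
Before b := 3*r + 2: 3*r < -7
Before acc := 2*b: 3*r < -7
Answer: WP = 3*r < -7


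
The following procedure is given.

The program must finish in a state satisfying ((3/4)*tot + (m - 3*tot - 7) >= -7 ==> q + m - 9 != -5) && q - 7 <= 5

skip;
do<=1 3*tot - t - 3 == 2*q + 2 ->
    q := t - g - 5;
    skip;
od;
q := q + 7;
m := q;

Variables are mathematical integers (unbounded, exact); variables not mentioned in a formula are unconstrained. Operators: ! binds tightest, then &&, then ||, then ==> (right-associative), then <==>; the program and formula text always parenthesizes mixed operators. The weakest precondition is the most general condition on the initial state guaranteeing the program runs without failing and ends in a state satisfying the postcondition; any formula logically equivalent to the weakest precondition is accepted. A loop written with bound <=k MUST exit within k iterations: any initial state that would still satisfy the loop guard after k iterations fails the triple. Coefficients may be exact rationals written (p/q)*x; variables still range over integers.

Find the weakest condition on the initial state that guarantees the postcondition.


Working backward. After the program, the postcondition ((3/4)*tot + (m - 3*tot - 7) >= -7 ==> q + m - 9 != -5) && q - 7 <= 5 must hold; in canonical form it is (m >= (9/4)*tot ==> m + q != 4) && q <= 12.
Before m := q: (q >= (9/4)*tot ==> 2*q != 4) && q <= 12
Before q := q + 7: (q >= (9/4)*tot - 7 ==> 2*q != -10) && q <= 5
Before the loop (bound <=1), unroll the exhaustion recursion (WP_0 = exit-now case; WP_j = one more guarded iteration, up to j = 1):
  WP_0: (!(3*tot == 2*q + t + 5)) && (q >= (9/4)*tot - 7 ==> 2*q != -10) && q <= 5
  WP_1: (3*tot == 2*q + t + 5 ==> ((!(2*g + 3*tot == 3*t - 5)) && (t >= g + (9/4)*tot - 2 ==> 2*t != 2*g) && t <= g + 10)) && ((!(3*tot == 2*q + t + 5)) ==> ((q >= (9/4)*tot - 7 ==> 2*q != -10) && q <= 5))
So before the loop: (3*tot == 2*q + t + 5 ==> ((!(2*g + 3*tot == 3*t - 5)) && (t >= g + (9/4)*tot - 2 ==> 2*t != 2*g) && t <= g + 10)) && ((!(3*tot == 2*q + t + 5)) ==> ((q >= (9/4)*tot - 7 ==> 2*q != -10) && q <= 5))
Before skip: (3*tot == 2*q + t + 5 ==> ((!(2*g + 3*tot == 3*t - 5)) && (t >= g + (9/4)*tot - 2 ==> 2*t != 2*g) && t <= g + 10)) && ((!(3*tot == 2*q + t + 5)) ==> ((q >= (9/4)*tot - 7 ==> 2*q != -10) && q <= 5))
Answer: WP = (3*tot == 2*q + t + 5 ==> ((!(2*g + 3*tot == 3*t - 5)) && (t >= g + (9/4)*tot - 2 ==> 2*t != 2*g) && t <= g + 10)) && ((!(3*tot == 2*q + t + 5)) ==> ((q >= (9/4)*tot - 7 ==> 2*q != -10) && q <= 5))


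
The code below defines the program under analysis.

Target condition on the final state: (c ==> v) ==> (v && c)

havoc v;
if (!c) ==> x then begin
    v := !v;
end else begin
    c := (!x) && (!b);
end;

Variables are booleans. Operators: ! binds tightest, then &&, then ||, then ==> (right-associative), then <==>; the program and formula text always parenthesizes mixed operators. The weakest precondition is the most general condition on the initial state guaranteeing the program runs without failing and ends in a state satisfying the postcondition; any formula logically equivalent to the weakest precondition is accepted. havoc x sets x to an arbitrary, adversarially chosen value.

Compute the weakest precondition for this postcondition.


Working backward. After the program, (c ==> v) ==> (v && c) must hold.
Then branch requires (c ==> (!v)) ==> ((!v) && c); else branch requires (((!x) && (!b)) ==> v) ==> (v && (!x) && (!b)).
Before the if: (((!c) ==> x) ==> ((c ==> (!v)) ==> ((!v) && c))) && ((!((!c) ==> x)) ==> ((((!x) && (!b)) ==> v) ==> (v && (!x) && (!b))))
Before havoc v: (((!c) ==> x) ==> c) && ((!((!c) ==> x)) ==> ((!x) && (!b)))
Answer: WP = (((!c) ==> x) ==> c) && ((!((!c) ==> x)) ==> ((!x) && (!b)))


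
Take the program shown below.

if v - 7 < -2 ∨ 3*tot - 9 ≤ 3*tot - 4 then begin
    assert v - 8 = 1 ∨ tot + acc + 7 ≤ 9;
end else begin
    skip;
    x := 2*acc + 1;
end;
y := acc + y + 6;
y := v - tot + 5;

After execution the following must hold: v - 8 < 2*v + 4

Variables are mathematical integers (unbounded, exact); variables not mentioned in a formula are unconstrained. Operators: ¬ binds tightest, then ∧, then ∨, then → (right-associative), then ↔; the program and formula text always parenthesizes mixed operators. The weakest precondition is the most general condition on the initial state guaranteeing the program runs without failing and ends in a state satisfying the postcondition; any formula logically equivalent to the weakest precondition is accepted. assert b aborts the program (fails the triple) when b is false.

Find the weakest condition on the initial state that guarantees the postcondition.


Working backward. After the program, the postcondition v - 8 < 2*v + 4 must hold; in canonical form it is v > -12.
Before y := v - tot + 5: v > -12
Before y := acc + y + 6: v > -12
Then branch requires (v = 9 ∨ acc + tot ≤ 2) ∧ v > -12; else branch requires v > -12.
Before the if: (v = 9 ∨ acc + tot ≤ 2) ∧ v > -12
Answer: WP = (v = 9 ∨ acc + tot ≤ 2) ∧ v > -12


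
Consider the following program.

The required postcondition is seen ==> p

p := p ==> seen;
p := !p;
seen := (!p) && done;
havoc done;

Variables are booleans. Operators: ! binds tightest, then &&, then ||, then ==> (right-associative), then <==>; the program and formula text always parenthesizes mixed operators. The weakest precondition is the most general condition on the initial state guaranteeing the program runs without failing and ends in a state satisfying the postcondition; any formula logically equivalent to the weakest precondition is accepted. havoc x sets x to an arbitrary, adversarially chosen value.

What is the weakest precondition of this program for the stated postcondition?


Working backward. After the program, seen ==> p must hold.
Before havoc done: seen ==> p
Before seen := (!p) && done: ((!p) && done) ==> p
Before p := !p: (p && done) ==> (!p)
Before p := p ==> seen: ((p ==> seen) && done) ==> (!(p ==> seen))
Answer: WP = ((p ==> seen) && done) ==> (!(p ==> seen))


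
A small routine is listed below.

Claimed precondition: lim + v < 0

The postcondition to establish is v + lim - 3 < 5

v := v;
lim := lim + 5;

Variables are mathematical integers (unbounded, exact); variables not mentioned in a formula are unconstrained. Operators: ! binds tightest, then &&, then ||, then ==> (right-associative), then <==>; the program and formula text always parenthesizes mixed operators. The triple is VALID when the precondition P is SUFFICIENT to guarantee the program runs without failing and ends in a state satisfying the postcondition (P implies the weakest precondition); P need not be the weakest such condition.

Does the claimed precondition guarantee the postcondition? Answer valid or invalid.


Working backward. After the program, the postcondition v + lim - 3 < 5 must hold; in canonical form it is lim + v < 8.
Before lim := lim + 5: lim + v < 3
Before v := v: lim + v < 3
The weakest precondition is lim + v < 3.
Check whether lim + v < 0 implies it.
Every state satisfying the precondition satisfies the weakest precondition: the implication holds.
Answer: valid


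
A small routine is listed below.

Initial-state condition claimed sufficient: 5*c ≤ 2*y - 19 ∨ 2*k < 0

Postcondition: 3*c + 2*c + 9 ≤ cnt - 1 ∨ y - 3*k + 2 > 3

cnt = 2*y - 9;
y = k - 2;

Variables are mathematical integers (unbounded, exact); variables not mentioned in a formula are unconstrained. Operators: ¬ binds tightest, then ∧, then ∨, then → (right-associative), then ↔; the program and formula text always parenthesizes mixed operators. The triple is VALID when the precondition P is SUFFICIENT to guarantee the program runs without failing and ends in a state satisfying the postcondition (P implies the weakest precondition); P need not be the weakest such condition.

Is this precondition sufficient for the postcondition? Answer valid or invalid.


Working backward. After the program, the postcondition 3*c + 2*c + 9 ≤ cnt - 1 ∨ y - 3*k + 2 > 3 must hold; in canonical form it is 5*c ≤ cnt - 10 ∨ y > 3*k + 1.
Before y := k - 2: 5*c ≤ cnt - 10 ∨ 2*k < -3
Before cnt := 2*y - 9: 5*c ≤ 2*y - 19 ∨ 2*k < -3
The weakest precondition is 5*c ≤ 2*y - 19 ∨ 2*k < -3.
Check whether 5*c ≤ 2*y - 19 ∨ 2*k < 0 implies it.
Countermodel: at the initial state c = 0, k = -1, y = 0, the precondition holds but the weakest precondition fails.
Answer: invalid


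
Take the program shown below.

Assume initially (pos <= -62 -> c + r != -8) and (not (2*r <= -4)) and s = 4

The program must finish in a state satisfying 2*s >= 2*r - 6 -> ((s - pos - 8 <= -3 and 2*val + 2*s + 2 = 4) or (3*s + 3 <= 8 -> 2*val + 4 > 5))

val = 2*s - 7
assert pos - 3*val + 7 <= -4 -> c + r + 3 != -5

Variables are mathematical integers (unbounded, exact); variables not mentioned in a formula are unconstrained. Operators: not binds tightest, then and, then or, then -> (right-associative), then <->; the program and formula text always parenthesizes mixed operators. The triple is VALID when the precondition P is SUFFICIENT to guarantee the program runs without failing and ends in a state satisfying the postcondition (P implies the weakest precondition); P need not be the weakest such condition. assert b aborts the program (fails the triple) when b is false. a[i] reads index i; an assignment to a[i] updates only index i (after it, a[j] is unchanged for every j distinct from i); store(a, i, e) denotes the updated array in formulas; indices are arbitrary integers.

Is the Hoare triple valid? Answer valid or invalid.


Working backward. After the program, the postcondition 2*s >= 2*r - 6 -> ((s - pos - 8 <= -3 and 2*val + 2*s + 2 = 4) or (3*s + 3 <= 8 -> 2*val + 4 > 5)) must hold; in canonical form it is 2*s >= 2*r - 6 -> ((s <= pos + 5 and 2*s + 2*val = 2) or (3*s <= 5 -> 2*val > 1)).
Before assert pos - 3*val + 7 <= -4 -> c + r + 3 != -5: (pos <= 3*val - 11 -> c + r != -8) and (2*s >= 2*r - 6 -> ((s <= pos + 5 and 2*s + 2*val = 2) or (3*s <= 5 -> 2*val > 1)))
Before val := 2*s - 7: (pos <= 6*s - 32 -> c + r != -8) and (2*s >= 2*r - 6 -> ((s <= pos + 5 and 6*s = 16) or (3*s <= 5 -> 4*s > 15)))
The weakest precondition is (pos <= 6*s - 32 -> c + r != -8) and (2*s >= 2*r - 6 -> ((s <= pos + 5 and 6*s = 16) or (3*s <= 5 -> 4*s > 15))).
Check whether (pos <= -62 -> c + r != -8) and (not (2*r <= -4)) and s = 4 implies it.
Countermodel: at the initial state c = -7, pos = -61, r = -1, s = 4, the precondition holds but the weakest precondition fails.
Answer: invalid


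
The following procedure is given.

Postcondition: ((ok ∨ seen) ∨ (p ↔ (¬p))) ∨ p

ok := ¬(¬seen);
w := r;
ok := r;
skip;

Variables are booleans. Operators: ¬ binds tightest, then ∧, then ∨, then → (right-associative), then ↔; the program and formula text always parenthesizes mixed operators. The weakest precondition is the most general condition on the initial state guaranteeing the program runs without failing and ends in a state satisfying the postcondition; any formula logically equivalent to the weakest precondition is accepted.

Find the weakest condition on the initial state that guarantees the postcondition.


Working backward. After the program, the postcondition ((ok ∨ seen) ∨ (p ↔ (¬p))) ∨ p must hold; in canonical form it is ok ∨ seen ∨ (p ↔ (¬p)) ∨ p.
Before skip: ok ∨ seen ∨ (p ↔ (¬p)) ∨ p
Before ok := r: r ∨ seen ∨ (p ↔ (¬p)) ∨ p
Before w := r: r ∨ seen ∨ (p ↔ (¬p)) ∨ p
Before ok := ¬(¬seen): r ∨ seen ∨ (p ↔ (¬p)) ∨ p
Answer: WP = r ∨ seen ∨ (p ↔ (¬p)) ∨ p


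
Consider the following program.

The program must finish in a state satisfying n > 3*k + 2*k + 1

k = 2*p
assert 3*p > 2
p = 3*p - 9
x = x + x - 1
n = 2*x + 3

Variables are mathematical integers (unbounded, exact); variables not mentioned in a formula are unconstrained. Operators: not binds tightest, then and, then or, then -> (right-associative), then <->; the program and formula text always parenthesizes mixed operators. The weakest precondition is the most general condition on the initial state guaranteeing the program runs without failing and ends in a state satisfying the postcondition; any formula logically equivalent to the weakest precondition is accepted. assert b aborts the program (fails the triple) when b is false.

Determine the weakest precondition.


Working backward. After the program, the postcondition n > 3*k + 2*k + 1 must hold; in canonical form it is n > 5*k + 1.
Before n := 2*x + 3: 2*x > 5*k - 2
Before x := x + x - 1: 4*x > 5*k
Before p := 3*p - 9: 4*x > 5*k
Before assert 3*p > 2: 3*p > 2 and 4*x > 5*k
Before k := 2*p: 3*p > 2 and 4*x > 10*p
Answer: WP = 3*p > 2 and 4*x > 10*p


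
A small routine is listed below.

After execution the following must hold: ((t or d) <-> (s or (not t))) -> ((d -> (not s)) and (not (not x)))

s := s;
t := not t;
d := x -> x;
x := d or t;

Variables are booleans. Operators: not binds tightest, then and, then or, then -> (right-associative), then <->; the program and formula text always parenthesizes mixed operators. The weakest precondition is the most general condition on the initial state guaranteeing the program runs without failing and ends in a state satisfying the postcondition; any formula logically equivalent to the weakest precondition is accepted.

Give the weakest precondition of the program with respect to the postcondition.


Working backward. After the program, the postcondition ((t or d) <-> (s or (not t))) -> ((d -> (not s)) and (not (not x))) must hold; in canonical form it is ((t or d) <-> (s or (not t))) -> ((d -> (not s)) and x).
Before x := d or t: ((t or d) <-> (s or (not t))) -> ((d -> (not s)) and (d or t))
Before d := x -> x: (s or (not t)) -> (not s)
Before t := not t: (s or t) -> (not s)
Before s := s: (s or t) -> (not s)
Answer: WP = (s or t) -> (not s)


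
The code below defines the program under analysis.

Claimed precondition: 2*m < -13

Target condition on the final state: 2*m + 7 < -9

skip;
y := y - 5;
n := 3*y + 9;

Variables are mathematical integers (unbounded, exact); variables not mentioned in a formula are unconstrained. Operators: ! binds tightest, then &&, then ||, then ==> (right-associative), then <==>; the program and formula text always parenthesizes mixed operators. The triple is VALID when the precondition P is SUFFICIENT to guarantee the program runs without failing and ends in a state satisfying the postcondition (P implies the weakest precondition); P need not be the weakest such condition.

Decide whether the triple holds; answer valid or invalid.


Working backward. After the program, the postcondition 2*m + 7 < -9 must hold; in canonical form it is 2*m < -16.
Before n := 3*y + 9: 2*m < -16
Before y := y - 5: 2*m < -16
Before skip: 2*m < -16
The weakest precondition is 2*m < -16.
Check whether 2*m < -13 implies it.
Countermodel: at the initial state m = -8, the precondition holds but the weakest precondition fails.
Answer: invalid


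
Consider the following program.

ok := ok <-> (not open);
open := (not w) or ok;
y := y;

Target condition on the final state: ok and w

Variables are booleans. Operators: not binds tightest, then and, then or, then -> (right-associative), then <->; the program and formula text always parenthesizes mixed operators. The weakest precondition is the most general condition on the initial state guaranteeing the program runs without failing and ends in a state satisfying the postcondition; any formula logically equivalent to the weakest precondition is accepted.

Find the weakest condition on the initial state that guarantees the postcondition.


Working backward. After the program, ok and w must hold.
Before y := y: ok and w
Before open := (not w) or ok: ok and w
Before ok := ok <-> (not open): (ok <-> (not open)) and w
Answer: WP = (ok <-> (not open)) and w
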